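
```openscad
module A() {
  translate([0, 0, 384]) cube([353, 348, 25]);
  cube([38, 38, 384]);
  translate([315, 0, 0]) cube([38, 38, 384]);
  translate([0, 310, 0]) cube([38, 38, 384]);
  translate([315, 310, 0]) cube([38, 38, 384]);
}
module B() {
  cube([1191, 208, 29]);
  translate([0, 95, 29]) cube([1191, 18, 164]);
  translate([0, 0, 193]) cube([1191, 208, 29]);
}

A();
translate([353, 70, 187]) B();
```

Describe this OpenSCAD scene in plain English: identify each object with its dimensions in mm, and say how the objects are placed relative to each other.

A is a simple wooden stool: a rectangular seat 353 mm (x) by 348 mm (y), 25 mm thick, top face at z = 409 mm, on four square legs, each 38×38 mm in cross-section. The legs rest on z = 0, each flush with a corner of the seat.

B is an I-beam lying along x, 1191 mm long. Overall section height 222 mm. Two flanges 208 mm wide (y) and 29 mm thick, one on the floor and one at the top; a web 18 mm thick runs between them, centred on the flange width.

The I-beam is beside the stool with their tops flush at z = 409.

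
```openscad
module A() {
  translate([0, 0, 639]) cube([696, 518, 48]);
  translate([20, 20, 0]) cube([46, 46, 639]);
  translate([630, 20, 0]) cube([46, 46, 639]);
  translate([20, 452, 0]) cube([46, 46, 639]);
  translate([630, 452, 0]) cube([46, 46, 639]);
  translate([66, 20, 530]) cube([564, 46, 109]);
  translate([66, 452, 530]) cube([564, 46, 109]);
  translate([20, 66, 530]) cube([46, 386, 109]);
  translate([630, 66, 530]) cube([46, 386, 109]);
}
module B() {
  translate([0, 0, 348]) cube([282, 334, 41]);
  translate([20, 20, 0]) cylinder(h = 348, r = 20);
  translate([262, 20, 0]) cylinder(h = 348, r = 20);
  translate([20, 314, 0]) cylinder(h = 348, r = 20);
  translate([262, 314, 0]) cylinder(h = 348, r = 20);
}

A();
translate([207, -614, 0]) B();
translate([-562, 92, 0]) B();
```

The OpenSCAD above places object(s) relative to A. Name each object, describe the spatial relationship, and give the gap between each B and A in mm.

Each stool's nearest face is 280 mm from the table's bounding box.

A is a table. B is a stool. Two stools sit around the table at the −y, −x sides. The gap between each stool and the table is 280 mm.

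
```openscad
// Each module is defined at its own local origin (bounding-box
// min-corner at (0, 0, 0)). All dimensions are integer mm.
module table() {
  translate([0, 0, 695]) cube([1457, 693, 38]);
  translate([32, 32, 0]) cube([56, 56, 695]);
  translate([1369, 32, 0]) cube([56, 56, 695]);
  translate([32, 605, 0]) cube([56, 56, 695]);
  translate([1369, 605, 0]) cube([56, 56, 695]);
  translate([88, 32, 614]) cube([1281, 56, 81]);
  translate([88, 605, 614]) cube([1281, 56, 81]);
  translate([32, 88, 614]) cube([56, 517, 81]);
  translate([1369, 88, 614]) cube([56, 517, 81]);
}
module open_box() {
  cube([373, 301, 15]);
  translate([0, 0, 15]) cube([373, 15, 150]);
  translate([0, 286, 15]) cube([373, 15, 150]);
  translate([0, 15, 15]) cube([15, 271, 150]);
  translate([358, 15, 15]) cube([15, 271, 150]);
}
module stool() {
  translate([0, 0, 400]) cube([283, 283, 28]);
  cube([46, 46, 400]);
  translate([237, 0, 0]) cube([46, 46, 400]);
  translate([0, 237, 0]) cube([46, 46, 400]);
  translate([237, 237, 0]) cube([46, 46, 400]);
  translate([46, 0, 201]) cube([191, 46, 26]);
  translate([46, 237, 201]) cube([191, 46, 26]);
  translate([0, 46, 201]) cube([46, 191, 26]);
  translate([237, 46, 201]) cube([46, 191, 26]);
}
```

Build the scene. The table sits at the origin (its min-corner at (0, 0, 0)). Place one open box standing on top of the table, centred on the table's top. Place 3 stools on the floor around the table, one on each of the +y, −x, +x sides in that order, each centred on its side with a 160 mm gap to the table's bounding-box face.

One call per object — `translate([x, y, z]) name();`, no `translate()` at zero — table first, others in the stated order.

table();
translate([542, 196, 733]) open_box();
translate([587, 853, 0]) stool();
translate([-443, 205, 0]) stool();
translate([1617, 205, 0]) stool();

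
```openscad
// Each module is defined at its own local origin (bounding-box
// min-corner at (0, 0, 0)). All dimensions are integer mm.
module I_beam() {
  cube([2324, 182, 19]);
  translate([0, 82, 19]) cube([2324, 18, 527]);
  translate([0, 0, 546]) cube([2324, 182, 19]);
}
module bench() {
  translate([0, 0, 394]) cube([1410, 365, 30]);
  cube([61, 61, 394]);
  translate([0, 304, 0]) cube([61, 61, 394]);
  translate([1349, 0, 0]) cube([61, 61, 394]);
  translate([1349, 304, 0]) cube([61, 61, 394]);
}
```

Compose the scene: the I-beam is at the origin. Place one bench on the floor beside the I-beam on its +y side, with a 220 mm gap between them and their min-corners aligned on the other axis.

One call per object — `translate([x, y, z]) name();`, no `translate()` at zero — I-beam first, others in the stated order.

I_beam();
translate([0, 402, 0]) bench();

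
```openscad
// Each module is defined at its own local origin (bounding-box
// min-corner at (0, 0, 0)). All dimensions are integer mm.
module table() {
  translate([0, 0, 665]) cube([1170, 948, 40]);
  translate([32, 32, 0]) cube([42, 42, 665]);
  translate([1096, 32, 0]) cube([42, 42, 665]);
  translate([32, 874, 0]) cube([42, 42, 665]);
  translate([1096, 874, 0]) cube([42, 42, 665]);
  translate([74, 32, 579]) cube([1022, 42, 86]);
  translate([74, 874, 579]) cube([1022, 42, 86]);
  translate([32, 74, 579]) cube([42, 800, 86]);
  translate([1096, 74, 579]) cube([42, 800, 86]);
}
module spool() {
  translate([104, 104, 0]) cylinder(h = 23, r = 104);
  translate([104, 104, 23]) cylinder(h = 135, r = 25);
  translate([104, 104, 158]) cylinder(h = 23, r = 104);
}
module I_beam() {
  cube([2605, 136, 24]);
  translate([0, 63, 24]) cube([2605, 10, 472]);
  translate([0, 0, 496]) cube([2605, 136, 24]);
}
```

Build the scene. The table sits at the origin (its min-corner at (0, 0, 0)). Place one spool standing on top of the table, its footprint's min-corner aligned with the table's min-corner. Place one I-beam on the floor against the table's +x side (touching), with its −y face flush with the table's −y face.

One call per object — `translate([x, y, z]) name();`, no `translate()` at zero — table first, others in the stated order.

table();
translate([0, 0, 705]) spool();
translate([1170, 0, 0]) I_beam();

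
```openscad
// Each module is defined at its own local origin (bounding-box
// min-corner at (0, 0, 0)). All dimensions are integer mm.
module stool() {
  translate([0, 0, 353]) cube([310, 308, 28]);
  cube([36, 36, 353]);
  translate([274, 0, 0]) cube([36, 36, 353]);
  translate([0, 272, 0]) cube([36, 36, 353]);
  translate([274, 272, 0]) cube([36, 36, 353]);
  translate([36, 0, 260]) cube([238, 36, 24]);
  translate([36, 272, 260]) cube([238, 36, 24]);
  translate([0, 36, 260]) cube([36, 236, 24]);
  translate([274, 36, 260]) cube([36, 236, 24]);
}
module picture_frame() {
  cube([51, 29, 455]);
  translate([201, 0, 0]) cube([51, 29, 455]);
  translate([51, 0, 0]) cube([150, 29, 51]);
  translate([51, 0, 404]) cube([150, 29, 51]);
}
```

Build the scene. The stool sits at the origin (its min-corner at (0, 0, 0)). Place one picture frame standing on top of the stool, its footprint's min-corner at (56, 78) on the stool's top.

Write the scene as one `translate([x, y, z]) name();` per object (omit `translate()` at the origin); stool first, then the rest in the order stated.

stool();
translate([56, 78, 381]) picture_frame();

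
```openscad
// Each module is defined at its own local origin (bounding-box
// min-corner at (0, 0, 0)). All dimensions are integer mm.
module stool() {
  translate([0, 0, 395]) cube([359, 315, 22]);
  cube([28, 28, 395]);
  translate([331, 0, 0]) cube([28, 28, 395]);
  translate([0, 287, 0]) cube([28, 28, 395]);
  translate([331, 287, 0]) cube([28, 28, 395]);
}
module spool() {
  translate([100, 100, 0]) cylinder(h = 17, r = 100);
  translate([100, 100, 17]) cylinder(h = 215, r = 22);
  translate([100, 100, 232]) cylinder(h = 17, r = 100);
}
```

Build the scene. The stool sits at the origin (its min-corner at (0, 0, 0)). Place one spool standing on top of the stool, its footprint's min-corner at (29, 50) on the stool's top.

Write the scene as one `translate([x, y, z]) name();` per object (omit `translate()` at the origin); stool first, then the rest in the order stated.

stool();
translate([29, 50, 417]) spool();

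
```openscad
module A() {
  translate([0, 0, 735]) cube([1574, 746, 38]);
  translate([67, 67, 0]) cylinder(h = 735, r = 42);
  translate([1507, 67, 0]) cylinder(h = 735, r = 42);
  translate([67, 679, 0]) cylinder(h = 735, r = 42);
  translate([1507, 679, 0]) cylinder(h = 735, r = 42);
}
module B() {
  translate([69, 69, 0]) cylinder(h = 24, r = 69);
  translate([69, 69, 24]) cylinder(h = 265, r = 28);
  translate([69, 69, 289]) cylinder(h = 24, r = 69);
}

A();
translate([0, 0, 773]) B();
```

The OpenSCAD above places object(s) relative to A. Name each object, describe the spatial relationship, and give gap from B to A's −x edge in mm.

A is a table. B is a spool. The spool is on top of the table. The gap from the spool to the table's −x edge is 0 mm.

The spool's min-x is at 0; the table's min-x is 0; gap = 0 mm.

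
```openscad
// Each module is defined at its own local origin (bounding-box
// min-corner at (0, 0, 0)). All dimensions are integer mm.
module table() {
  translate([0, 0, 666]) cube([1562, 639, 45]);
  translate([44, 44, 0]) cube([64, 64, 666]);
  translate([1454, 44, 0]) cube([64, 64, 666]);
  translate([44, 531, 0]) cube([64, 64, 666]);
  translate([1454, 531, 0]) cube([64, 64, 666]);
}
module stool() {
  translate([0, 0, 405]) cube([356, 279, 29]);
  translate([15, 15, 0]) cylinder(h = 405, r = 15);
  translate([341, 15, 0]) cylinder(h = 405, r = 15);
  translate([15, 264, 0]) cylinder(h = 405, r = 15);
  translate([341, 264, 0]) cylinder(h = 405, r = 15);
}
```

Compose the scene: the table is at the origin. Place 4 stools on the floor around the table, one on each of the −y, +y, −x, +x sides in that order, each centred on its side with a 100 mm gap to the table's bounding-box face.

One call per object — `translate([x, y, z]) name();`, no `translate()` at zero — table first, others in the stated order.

table();
translate([603, -379, 0]) stool();
translate([603, 739, 0]) stool();
translate([-456, 180, 0]) stool();
translate([1662, 180, 0]) stool();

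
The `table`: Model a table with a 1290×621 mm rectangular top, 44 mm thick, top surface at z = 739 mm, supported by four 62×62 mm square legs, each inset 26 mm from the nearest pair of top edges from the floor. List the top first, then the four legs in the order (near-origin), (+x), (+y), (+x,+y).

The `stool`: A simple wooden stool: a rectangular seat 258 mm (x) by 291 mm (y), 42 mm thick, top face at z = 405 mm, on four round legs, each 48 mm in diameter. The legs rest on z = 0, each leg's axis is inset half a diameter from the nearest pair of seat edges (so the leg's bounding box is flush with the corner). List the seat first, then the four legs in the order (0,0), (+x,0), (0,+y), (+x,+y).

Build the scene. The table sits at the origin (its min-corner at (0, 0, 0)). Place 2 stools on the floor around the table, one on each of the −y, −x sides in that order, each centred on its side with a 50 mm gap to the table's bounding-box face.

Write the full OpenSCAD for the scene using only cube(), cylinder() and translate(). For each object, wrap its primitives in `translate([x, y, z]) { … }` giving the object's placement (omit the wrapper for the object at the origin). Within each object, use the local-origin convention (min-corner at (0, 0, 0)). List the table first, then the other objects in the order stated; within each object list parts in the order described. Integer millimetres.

translate([0, 0, 695]) cube([1290, 621, 44]);
translate([26, 26, 0]) cube([62, 62, 695]);
translate([1202, 26, 0]) cube([62, 62, 695]);
translate([26, 533, 0]) cube([62, 62, 695]);
translate([1202, 533, 0]) cube([62, 62, 695]);
translate([516, -341, 0]) {
  translate([0, 0, 363]) cube([258, 291, 42]);
  translate([24, 24, 0]) cylinder(h = 363, r = 24);
  translate([234, 24, 0]) cylinder(h = 363, r = 24);
  translate([24, 267, 0]) cylinder(h = 363, r = 24);
  translate([234, 267, 0]) cylinder(h = 363, r = 24);
}
translate([-308, 165, 0]) {
  translate([0, 0, 363]) cube([258, 291, 42]);
  translate([24, 24, 0]) cylinder(h = 363, r = 24);
  translate([234, 24, 0]) cylinder(h = 363, r = 24);
  translate([24, 267, 0]) cylinder(h = 363, r = 24);
  translate([234, 267, 0]) cylinder(h = 363, r = 24);
}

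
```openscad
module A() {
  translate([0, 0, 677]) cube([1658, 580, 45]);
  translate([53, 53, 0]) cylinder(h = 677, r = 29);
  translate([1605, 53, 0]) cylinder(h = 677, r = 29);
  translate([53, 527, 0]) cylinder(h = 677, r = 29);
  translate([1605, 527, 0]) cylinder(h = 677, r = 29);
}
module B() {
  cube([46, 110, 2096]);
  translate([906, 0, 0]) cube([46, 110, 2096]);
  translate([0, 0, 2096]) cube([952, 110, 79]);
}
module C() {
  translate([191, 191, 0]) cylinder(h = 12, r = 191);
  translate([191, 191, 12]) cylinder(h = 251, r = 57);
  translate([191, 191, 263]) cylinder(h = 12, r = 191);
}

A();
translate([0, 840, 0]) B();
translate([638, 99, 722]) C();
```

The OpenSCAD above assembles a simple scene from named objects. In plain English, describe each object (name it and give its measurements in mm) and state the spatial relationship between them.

A is a table: top 1658 mm (x) × 580 mm (y), 45 mm thick, upper face at z = 722 mm, on four round legs of 58 mm diameter, each leg's bounding box inset 24 mm from the nearest pair of top edges, running from z = 0 to the bottom of the top.

B is a door frame. The clear opening is 860 mm wide and 2096 mm high. Two 46 mm wide jambs, 110 mm deep, stand either side of the opening from the floor to the top of the opening. A 79 mm thick head sits across the top of both jambs, spanning the full outside width of the frame.

C is a spool: two coaxial disc flanges of radius 191 mm and thickness 12 mm, joined by a core cylinder of radius 57 mm and height 251 mm. The lower flange rests on z = 0 and the three cylinders share a vertical axis.

The door frame is on the floor beside the table on its +y side. The spool is on top of the table, centred.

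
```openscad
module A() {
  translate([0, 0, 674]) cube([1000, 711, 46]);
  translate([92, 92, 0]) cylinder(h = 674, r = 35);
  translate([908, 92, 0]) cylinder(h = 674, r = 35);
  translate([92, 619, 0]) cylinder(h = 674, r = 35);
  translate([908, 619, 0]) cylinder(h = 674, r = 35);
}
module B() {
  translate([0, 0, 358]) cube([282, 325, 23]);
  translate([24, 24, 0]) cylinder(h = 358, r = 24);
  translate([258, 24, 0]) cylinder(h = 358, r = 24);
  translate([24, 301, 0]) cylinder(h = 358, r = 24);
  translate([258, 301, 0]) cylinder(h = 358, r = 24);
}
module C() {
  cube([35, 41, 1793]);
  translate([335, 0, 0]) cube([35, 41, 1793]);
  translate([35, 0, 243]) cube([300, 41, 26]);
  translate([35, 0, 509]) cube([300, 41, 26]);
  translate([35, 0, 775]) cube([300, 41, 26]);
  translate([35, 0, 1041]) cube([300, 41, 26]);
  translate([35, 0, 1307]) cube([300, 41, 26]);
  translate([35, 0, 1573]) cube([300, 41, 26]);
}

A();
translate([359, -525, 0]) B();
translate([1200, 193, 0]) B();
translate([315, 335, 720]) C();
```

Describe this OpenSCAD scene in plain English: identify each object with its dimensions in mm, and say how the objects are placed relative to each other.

A is a rectangular dining table. The top is 1000×711×46 mm with its upper surface at z = 720 mm. It stands on four round legs of 70 mm diameter, each leg's bounding box inset 57 mm from the nearest pair of top edges, running from the floor to the underside of the top.

B is a simple wooden stool: a rectangular seat 282 mm (x) by 325 mm (y), 23 mm thick, top face at z = 381 mm, on four round legs, each 48 mm in diameter. The legs rest on z = 0, each leg's axis is inset half a diameter from the nearest pair of seat edges (so the leg's bounding box is flush with the corner).

C is a wooden ladder with two side rails of 35×41 mm section and 1793 mm height, set 370 mm apart overall. Between them run 6 rectangular rungs (41 mm deep, 26 mm thick), front faces flush with the rails' −y face. The bottom of the first rung is 243 mm above the floor and each subsequent rung is 266 mm higher than the one below.

Two stools sit around the table at the −y, +x sides. The ladder is on top of the table, centred.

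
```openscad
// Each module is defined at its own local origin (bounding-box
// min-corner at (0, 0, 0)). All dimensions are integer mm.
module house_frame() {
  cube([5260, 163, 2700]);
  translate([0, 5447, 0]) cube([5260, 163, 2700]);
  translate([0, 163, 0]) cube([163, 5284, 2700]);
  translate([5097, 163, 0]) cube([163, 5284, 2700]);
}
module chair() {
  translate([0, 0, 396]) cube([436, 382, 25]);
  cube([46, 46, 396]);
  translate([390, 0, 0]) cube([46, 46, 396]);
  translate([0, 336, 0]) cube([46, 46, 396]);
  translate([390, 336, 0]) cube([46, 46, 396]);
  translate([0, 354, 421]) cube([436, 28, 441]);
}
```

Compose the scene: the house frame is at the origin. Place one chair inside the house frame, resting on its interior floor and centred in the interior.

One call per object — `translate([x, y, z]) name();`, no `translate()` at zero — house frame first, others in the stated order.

house_frame();
translate([2412, 2614, 0]) chair();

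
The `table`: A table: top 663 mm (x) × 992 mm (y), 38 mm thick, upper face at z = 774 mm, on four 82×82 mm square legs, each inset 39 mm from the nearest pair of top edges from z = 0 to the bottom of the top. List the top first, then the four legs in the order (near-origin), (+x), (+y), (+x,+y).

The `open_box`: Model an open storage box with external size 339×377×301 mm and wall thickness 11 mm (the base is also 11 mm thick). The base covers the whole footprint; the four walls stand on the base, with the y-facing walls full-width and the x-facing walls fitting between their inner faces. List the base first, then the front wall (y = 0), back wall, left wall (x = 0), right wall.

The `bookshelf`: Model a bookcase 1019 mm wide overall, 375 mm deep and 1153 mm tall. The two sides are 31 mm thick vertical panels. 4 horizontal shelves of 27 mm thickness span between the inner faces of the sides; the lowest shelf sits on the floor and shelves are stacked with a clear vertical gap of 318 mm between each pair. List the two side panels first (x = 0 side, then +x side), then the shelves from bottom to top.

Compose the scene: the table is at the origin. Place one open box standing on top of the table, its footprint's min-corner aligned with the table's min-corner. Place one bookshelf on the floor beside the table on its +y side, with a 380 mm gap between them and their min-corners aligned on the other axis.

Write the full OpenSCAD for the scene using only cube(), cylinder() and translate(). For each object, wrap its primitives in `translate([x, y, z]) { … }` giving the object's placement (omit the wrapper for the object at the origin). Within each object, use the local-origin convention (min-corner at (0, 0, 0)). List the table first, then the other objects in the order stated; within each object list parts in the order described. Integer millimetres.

translate([0, 0, 736]) cube([663, 992, 38]);
translate([39, 39, 0]) cube([82, 82, 736]);
translate([542, 39, 0]) cube([82, 82, 736]);
translate([39, 871, 0]) cube([82, 82, 736]);
translate([542, 871, 0]) cube([82, 82, 736]);
translate([0, 0, 774]) {
  cube([339, 377, 11]);
  translate([0, 0, 11]) cube([339, 11, 290]);
  translate([0, 366, 11]) cube([339, 11, 290]);
  translate([0, 11, 11]) cube([11, 355, 290]);
  translate([328, 11, 11]) cube([11, 355, 290]);
}
translate([0, 1372, 0]) {
  cube([31, 375, 1153]);
  translate([988, 0, 0]) cube([31, 375, 1153]);
  translate([31, 0, 0]) cube([957, 375, 27]);
  translate([31, 0, 345]) cube([957, 375, 27]);
  translate([31, 0, 690]) cube([957, 375, 27]);
  translate([31, 0, 1035]) cube([957, 375, 27]);
}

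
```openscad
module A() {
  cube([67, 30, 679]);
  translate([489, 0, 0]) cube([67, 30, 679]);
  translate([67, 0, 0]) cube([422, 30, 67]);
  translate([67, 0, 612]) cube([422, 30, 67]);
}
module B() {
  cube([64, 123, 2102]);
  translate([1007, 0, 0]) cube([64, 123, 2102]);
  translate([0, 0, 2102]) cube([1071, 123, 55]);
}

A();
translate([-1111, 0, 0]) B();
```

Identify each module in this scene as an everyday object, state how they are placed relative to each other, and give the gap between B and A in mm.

A is a picture frame. B is a door frame. The door frame is on the floor beside the picture frame on its −x side. The gap between the door frame and the picture frame is 40 mm.

The door frame's nearest face is 40 mm from the picture frame's −x face.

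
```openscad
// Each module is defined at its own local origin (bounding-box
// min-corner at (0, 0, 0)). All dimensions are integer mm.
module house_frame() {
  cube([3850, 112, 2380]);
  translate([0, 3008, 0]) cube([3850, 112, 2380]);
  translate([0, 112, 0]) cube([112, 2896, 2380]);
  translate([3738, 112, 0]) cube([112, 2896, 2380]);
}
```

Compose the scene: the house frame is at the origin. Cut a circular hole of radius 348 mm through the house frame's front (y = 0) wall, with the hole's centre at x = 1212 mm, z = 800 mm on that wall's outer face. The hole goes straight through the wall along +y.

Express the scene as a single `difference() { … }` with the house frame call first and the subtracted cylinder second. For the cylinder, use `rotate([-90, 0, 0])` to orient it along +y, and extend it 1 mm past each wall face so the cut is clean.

difference() {
  house_frame();
  translate([1212, -1, 800]) rotate([-90, 0, 0]) cylinder(h = 114, r = 348);
}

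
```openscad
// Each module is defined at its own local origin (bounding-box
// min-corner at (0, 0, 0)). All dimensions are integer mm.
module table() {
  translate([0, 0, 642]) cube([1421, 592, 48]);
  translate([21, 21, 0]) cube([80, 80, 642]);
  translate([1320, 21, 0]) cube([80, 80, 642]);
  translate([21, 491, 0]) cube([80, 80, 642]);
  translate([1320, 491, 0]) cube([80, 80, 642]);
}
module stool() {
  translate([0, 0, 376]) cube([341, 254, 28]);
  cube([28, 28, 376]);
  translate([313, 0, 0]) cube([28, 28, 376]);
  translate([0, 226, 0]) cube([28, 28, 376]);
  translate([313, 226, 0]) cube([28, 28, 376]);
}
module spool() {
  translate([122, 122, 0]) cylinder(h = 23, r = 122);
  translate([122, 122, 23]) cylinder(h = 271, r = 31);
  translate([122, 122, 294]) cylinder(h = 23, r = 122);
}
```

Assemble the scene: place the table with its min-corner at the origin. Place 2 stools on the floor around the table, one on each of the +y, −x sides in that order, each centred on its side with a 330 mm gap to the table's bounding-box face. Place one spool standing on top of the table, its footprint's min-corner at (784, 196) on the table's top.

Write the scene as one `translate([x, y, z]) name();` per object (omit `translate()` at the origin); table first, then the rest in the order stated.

table();
translate([540, 922, 0]) stool();
translate([-671, 169, 0]) stool();
translate([784, 196, 690]) spool();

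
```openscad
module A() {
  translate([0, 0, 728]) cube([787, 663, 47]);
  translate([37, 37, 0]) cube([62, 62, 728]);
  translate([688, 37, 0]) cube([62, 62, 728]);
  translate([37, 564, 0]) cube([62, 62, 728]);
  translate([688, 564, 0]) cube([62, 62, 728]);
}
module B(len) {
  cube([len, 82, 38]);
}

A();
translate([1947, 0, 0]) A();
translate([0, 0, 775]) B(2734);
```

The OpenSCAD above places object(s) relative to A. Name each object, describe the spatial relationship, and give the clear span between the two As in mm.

A is a table. B is a beam. A beam spans the tops of two tables. The clear span between the two tables is 1160 mm.

Second table starts at x = 1947; first ends at x = 787; clear span = 1947 − 787 = 1160 mm.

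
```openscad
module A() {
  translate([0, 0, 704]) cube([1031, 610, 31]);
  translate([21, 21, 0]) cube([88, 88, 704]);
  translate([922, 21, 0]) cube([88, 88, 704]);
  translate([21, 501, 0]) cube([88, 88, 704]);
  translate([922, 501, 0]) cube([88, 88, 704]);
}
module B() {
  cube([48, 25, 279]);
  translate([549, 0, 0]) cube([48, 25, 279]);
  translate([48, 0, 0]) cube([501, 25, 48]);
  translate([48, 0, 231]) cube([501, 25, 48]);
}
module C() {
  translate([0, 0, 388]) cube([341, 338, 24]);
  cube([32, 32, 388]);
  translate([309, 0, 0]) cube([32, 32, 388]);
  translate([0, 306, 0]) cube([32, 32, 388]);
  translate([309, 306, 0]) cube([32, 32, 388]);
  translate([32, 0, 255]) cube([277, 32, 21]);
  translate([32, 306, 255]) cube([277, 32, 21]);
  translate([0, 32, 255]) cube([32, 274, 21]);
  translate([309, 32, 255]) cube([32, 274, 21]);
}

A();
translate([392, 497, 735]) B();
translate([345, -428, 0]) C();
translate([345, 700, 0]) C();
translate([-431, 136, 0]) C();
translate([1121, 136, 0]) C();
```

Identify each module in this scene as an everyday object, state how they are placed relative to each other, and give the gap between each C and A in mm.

Each stool's nearest face is 90 mm from the table's bounding box.

A is a table. B is a picture frame. C is a stool. The picture frame is on top of the table. Four stools sit around the table at the −y, +y, −x, +x sides. The gap between each stool and the table is 90 mm.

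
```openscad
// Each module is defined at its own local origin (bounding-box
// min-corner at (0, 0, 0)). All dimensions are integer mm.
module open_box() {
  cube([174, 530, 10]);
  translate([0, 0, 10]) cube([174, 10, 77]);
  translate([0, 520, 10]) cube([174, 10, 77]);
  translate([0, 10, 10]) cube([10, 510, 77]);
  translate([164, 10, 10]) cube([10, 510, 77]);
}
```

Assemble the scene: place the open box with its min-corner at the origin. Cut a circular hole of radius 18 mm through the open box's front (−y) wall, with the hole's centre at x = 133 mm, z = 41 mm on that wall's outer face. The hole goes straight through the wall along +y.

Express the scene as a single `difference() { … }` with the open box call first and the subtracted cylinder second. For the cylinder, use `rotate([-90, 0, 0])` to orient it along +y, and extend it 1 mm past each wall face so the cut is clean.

difference() {
  open_box();
  translate([133, -1, 41]) rotate([-90, 0, 0]) cylinder(h = 12, r = 18);
}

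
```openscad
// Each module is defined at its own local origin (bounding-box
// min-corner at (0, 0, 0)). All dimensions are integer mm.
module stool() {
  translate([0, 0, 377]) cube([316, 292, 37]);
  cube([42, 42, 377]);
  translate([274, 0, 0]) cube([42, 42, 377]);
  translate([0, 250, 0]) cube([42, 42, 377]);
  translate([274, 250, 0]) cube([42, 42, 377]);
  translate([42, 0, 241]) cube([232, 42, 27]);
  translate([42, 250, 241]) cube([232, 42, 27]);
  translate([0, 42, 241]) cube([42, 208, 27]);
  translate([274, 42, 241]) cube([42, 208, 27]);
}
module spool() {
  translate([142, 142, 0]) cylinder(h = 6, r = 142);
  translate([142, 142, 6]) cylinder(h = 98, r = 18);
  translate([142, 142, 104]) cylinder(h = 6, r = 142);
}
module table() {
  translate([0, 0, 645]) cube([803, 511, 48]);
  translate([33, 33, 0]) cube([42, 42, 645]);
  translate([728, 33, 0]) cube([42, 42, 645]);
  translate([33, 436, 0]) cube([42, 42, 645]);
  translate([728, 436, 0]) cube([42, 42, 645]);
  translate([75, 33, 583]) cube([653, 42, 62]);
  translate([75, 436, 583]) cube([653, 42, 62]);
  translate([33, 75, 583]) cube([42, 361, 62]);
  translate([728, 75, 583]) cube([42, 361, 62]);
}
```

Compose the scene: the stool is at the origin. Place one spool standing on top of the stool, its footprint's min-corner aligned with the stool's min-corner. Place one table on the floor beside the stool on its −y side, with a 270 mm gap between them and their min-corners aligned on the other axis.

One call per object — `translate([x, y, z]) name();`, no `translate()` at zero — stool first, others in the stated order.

stool();
translate([0, 0, 414]) spool();
translate([0, -781, 0]) table();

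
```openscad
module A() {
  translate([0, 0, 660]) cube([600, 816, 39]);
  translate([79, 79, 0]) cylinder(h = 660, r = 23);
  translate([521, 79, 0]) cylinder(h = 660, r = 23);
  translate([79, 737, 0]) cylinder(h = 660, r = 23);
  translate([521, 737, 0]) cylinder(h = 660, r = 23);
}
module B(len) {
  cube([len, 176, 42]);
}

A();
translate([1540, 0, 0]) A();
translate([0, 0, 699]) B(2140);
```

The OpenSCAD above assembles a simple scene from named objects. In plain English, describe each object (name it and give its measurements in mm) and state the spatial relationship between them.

A is a rectangular dining table. The top is 600×816×39 mm with its upper surface at z = 699 mm. It stands on four round legs of 46 mm diameter, each leg's bounding box inset 56 mm from the nearest pair of top edges, running from the floor to the underside of the top.

B is a rectangular beam 2140 mm long (x), 176 mm deep (y), 42 mm thick (z).

The beam spans the tops of two tables placed 940 mm apart, resting at z = 699 mm.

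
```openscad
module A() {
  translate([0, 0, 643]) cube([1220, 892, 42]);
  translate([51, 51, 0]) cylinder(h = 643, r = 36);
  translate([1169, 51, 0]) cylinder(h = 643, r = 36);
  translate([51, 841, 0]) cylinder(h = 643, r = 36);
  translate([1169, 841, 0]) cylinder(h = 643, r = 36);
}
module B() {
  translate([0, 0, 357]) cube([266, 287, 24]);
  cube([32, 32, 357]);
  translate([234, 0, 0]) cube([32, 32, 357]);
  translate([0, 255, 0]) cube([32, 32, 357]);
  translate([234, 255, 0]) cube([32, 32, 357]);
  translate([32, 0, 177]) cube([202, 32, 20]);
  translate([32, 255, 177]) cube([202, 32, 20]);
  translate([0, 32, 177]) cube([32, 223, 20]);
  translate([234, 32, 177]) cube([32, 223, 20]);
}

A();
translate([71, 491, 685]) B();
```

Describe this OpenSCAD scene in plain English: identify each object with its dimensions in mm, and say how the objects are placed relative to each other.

A is a rectangular dining table. The top is 1220×892×42 mm with its upper surface at z = 685 mm. It stands on four round legs of 72 mm diameter, each leg's bounding box inset 15 mm from the nearest pair of top edges, running from the floor to the underside of the top.

B is a four-legged stool. The seat is a 266×287×24 mm slab whose top surface is at z = 381 mm; four square legs, each 32×32 mm in cross-section, run from the floor (z = 0) to the underside of the seat, each flush with a corner of the seat. Four stretchers, 32 mm wide and 20 mm tall, connect adjacent legs with their undersides at z = 177 mm, each running between the inner faces of the legs it joins and aligned with the legs' outer faces on the other axis.

The stool is on top of the table.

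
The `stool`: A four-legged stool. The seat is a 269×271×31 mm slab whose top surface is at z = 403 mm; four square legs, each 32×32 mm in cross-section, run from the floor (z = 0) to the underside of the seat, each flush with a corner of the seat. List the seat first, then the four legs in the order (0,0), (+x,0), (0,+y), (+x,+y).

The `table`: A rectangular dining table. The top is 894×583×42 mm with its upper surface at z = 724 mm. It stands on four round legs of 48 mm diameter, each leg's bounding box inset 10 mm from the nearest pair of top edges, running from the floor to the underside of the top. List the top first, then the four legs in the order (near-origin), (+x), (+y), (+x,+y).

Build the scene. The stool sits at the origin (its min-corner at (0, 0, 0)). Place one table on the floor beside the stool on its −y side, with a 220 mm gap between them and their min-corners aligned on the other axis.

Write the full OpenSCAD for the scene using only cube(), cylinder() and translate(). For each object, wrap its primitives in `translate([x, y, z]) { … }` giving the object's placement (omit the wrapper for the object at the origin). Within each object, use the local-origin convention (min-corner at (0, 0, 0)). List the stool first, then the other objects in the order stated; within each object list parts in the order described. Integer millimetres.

translate([0, 0, 372]) cube([269, 271, 31]);
cube([32, 32, 372]);
translate([237, 0, 0]) cube([32, 32, 372]);
translate([0, 239, 0]) cube([32, 32, 372]);
translate([237, 239, 0]) cube([32, 32, 372]);
translate([0, -803, 0]) {
  translate([0, 0, 682]) cube([894, 583, 42]);
  translate([34, 34, 0]) cylinder(h = 682, r = 24);
  translate([860, 34, 0]) cylinder(h = 682, r = 24);
  translate([34, 549, 0]) cylinder(h = 682, r = 24);
  translate([860, 549, 0]) cylinder(h = 682, r = 24);
}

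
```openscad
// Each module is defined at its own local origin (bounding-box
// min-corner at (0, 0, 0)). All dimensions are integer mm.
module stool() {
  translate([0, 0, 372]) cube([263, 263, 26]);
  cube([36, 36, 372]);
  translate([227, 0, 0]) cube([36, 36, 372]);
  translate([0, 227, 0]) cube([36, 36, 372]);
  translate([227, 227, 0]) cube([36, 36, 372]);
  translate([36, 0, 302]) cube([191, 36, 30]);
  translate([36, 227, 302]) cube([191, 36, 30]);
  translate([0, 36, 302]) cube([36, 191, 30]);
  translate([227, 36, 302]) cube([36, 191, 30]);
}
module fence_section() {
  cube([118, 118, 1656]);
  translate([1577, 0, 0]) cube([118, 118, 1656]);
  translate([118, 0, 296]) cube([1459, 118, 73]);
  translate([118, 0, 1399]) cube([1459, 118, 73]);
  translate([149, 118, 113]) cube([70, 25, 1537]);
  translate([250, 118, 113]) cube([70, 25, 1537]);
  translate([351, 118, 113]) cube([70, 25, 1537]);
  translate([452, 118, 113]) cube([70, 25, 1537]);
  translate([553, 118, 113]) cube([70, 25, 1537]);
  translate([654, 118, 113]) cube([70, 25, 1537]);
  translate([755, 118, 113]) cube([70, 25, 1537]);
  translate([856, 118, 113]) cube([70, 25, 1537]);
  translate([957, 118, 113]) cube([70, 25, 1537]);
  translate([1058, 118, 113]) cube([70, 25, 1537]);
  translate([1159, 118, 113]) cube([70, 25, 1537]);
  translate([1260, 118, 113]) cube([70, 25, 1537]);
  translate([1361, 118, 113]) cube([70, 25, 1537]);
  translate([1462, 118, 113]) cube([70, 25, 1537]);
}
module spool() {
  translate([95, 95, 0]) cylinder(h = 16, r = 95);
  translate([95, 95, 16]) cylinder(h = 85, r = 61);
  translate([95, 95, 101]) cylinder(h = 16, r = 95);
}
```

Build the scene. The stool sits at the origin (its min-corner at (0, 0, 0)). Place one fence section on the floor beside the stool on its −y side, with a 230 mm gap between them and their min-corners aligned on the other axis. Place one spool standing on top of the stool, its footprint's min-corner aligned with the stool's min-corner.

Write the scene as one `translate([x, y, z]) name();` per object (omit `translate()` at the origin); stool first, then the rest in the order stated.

stool();
translate([0, -373, 0]) fence_section();
translate([0, 0, 398]) spool();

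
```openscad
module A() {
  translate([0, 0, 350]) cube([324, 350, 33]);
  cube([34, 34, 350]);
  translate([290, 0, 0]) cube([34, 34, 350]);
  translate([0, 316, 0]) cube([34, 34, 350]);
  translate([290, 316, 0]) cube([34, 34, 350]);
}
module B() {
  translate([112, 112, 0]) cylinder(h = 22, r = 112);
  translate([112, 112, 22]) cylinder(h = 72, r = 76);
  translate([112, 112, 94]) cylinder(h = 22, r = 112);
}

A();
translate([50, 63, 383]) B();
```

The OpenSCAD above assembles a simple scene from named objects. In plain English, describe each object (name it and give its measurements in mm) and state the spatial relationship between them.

A is a four-legged stool. The seat is 324×350 mm, 33 mm thick, top at z = 383 mm. It stands on four square legs, each 34×34 mm in cross-section, from z = 0 to the seat underside, each flush with a corner of the seat.

B is a spool: two coaxial disc flanges of radius 112 mm and thickness 22 mm, joined by a core cylinder of radius 76 mm and height 72 mm. The lower flange rests on z = 0 and the three cylinders share a vertical axis.

The spool is on top of the stool, centred.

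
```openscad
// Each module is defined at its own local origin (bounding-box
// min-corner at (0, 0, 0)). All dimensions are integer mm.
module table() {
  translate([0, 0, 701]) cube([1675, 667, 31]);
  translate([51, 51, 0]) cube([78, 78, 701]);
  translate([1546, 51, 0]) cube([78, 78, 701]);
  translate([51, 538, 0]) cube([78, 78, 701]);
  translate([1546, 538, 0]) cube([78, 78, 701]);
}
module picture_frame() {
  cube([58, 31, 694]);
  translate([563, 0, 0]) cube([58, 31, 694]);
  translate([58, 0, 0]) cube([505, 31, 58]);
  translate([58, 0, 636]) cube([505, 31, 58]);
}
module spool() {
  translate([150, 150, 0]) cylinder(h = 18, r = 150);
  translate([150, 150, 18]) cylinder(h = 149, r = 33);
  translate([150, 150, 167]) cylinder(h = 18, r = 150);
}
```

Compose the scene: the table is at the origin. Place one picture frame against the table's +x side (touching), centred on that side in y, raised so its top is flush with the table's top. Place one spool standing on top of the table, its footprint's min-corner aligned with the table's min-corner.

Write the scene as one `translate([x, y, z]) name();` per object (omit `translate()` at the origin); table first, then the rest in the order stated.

table();
translate([1675, 318, 38]) picture_frame();
translate([0, 0, 732]) spool();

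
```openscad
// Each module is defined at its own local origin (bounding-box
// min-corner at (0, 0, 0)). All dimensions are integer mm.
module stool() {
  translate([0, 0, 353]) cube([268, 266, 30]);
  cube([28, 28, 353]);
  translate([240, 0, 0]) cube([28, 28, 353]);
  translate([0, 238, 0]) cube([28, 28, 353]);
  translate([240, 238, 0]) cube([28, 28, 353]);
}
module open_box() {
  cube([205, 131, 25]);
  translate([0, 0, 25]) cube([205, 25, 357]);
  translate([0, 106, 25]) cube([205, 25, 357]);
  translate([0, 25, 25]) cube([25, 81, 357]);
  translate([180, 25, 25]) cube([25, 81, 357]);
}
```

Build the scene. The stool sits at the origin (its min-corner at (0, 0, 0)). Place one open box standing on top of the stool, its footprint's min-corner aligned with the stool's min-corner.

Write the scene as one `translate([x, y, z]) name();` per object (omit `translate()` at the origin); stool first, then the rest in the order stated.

stool();
translate([0, 0, 383]) open_box();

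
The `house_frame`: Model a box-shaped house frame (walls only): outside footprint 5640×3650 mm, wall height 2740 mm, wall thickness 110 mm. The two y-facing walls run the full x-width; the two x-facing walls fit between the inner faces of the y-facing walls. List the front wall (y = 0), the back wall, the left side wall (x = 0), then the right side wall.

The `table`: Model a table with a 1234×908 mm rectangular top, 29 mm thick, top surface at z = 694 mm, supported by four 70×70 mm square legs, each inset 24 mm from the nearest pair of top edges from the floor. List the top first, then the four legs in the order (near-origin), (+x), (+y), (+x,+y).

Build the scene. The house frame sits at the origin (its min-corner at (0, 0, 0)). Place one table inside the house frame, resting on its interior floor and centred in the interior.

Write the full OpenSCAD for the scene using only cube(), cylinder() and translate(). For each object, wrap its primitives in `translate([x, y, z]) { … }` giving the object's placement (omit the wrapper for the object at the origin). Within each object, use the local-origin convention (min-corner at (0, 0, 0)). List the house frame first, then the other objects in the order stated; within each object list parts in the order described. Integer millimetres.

cube([5640, 110, 2740]);
translate([0, 3540, 0]) cube([5640, 110, 2740]);
translate([0, 110, 0]) cube([110, 3430, 2740]);
translate([5530, 110, 0]) cube([110, 3430, 2740]);
translate([2203, 1371, 0]) {
  translate([0, 0, 665]) cube([1234, 908, 29]);
  translate([24, 24, 0]) cube([70, 70, 665]);
  translate([1140, 24, 0]) cube([70, 70, 665]);
  translate([24, 814, 0]) cube([70, 70, 665]);
  translate([1140, 814, 0]) cube([70, 70, 665]);
}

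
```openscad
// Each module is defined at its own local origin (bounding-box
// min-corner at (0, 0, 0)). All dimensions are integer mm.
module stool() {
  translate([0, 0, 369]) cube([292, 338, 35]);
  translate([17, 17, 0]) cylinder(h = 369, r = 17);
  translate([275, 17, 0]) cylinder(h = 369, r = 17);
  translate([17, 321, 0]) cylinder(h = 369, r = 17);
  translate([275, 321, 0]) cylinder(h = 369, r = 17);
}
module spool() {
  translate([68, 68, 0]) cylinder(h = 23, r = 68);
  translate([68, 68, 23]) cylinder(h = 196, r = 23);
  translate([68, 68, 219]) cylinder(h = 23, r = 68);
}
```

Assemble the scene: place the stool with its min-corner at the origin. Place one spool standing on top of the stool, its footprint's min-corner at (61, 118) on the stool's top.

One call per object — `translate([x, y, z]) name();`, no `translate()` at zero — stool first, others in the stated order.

stool();
translate([61, 118, 404]) spool();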